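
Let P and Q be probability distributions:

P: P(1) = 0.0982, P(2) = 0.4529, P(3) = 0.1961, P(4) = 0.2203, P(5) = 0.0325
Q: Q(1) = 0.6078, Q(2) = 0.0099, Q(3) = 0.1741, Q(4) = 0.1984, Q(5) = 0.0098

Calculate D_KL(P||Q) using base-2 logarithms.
2.3629 bits

D_KL(P||Q) = Σ P(x) log₂(P(x)/Q(x))

Computing term by term:
  P(1)·log₂(P(1)/Q(1)) = 0.0982·log₂(0.0982/0.6078) = -0.25825
  P(2)·log₂(P(2)/Q(2)) = 0.4529·log₂(0.4529/0.0099) = 2.49802
  P(3)·log₂(P(3)/Q(3)) = 0.1961·log₂(0.1961/0.1741) = 0.03367
  P(4)·log₂(P(4)/Q(4)) = 0.2203·log₂(0.2203/0.1984) = 0.03328
  P(5)·log₂(P(5)/Q(5)) = 0.0325·log₂(0.0325/0.0098) = 0.05621

D_KL(P||Q) = -0.25825 + 2.49802 + 0.03367 + 0.03328 + 0.05621 = 2.36293 ≈ 2.3629 bits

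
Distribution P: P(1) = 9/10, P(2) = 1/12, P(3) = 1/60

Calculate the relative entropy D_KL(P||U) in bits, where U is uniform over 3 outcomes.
1.0510 bits

U(i) = 1/3 for all i

D_KL(P||U) = Σ P(x) log₂(P(x) / (1/3))
           = Σ P(x) log₂(P(x)) + log₂(3)
           = log₂(3) - H(P)

H(P) = -Σ P(x) log₂(P(x)):
  -P(1)·log₂(P(1)) = -(9/10)·log₂(9/10) = 0.13680
  -P(2)·log₂(P(2)) = -(1/12)·log₂(1/12) = 0.29875
  -P(3)·log₂(P(3)) = -(1/60)·log₂(1/60) = 0.09845
H(P) = 0.13680 + 0.29875 + 0.09845 = 0.53400 bits

log₂(3) = 1.58496 bits

D_KL(P||U) = 1.58496 - 0.53400 = 1.05096 ≈ 1.0510 bits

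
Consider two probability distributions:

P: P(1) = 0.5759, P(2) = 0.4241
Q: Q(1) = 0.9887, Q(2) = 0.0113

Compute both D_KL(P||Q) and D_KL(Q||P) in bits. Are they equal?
D_KL(P||Q) = 1.7690 bits, D_KL(Q||P) = 0.7118 bits. No, they are not equal.

D_KL(P||Q) = Σ P(x) log₂(P(x)/Q(x))

Computing term by term:
  P(1)·log₂(P(1)/Q(1)) = 0.5759·log₂(0.5759/0.9887) = -0.44904
  P(2)·log₂(P(2)/Q(2)) = 0.4241·log₂(0.4241/0.0113) = 2.21805

D_KL(P||Q) = -0.44904 + 2.21805 = 1.76901 ≈ 1.7690 bits

D_KL(Q||P) = Σ Q(x) log₂(Q(x)/P(x))

Computing term by term:
  Q(1)·log₂(Q(1)/P(1)) = 0.9887·log₂(0.9887/0.5759) = 0.77090
  Q(2)·log₂(Q(2)/P(2)) = 0.0113·log₂(0.0113/0.4241) = -0.05910

D_KL(Q||P) = 0.77090 - 0.05910 = 0.71180 ≈ 0.7118 bits

These are NOT equal (difference: 1.0572 bits). KL divergence is asymmetric: D_KL(P||Q) ≠ D_KL(Q||P) in general.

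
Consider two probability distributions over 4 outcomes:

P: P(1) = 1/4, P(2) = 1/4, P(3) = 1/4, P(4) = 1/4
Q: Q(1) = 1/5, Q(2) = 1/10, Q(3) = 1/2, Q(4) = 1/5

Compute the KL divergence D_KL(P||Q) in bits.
0.2414 bits

D_KL(P||Q) = Σ P(x) log₂(P(x)/Q(x))

Computing term by term:
  P(1)·log₂(P(1)/Q(1)) = (1/4)·log₂((1/4)/(1/5)) = 0.08048
  P(2)·log₂(P(2)/Q(2)) = (1/4)·log₂((1/4)/(1/10)) = 0.33048
  P(3)·log₂(P(3)/Q(3)) = (1/4)·log₂((1/4)/(1/2)) = -0.25000
  P(4)·log₂(P(4)/Q(4)) = (1/4)·log₂((1/4)/(1/5)) = 0.08048

D_KL(P||Q) = 0.08048 + 0.33048 - 0.25000 + 0.08048 = 0.24144 ≈ 0.2414 bits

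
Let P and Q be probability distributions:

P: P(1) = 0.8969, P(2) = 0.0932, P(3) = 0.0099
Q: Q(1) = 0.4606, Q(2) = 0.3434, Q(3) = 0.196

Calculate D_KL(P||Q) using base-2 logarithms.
0.6443 bits

D_KL(P||Q) = Σ P(x) log₂(P(x)/Q(x))

Computing term by term:
  P(1)·log₂(P(1)/Q(1)) = 0.8969·log₂(0.8969/0.4606) = 0.86231
  P(2)·log₂(P(2)/Q(2)) = 0.0932·log₂(0.0932/0.3434) = -0.17535
  P(3)·log₂(P(3)/Q(3)) = 0.0099·log₂(0.0099/0.196) = -0.04264

D_KL(P||Q) = 0.86231 - 0.17535 - 0.04264 = 0.64432 ≈ 0.6443 bits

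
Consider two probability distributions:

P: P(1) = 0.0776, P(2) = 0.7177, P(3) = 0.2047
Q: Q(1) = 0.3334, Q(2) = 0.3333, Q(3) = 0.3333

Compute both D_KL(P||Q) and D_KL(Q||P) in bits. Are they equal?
D_KL(P||Q) = 0.4870 bits, D_KL(Q||P) = 0.5668 bits. No, they are not equal.

D_KL(P||Q) = Σ P(x) log₂(P(x)/Q(x))

Computing term by term:
  P(1)·log₂(P(1)/Q(1)) = 0.0776·log₂(0.0776/0.3334) = -0.16320
  P(2)·log₂(P(2)/Q(2)) = 0.7177·log₂(0.7177/0.3333) = 0.79418
  P(3)·log₂(P(3)/Q(3)) = 0.2047·log₂(0.2047/0.3333) = -0.14397

D_KL(P||Q) = -0.16320 + 0.79418 - 0.14397 = 0.48701 ≈ 0.4870 bits

D_KL(Q||P) = Σ Q(x) log₂(Q(x)/P(x))

Computing term by term:
  Q(1)·log₂(Q(1)/P(1)) = 0.3334·log₂(0.3334/0.0776) = 0.70118
  Q(2)·log₂(Q(2)/P(2)) = 0.3333·log₂(0.3333/0.7177) = -0.36882
  Q(3)·log₂(Q(3)/P(3)) = 0.3333·log₂(0.3333/0.2047) = 0.23441

D_KL(Q||P) = 0.70118 - 0.36882 + 0.23441 = 0.56677 ≈ 0.5668 bits

These are NOT equal (difference: 0.0798 bits). KL divergence is asymmetric: D_KL(P||Q) ≠ D_KL(Q||P) in general.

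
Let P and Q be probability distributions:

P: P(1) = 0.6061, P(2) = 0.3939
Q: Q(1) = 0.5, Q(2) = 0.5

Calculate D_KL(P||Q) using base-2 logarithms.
0.0327 bits

D_KL(P||Q) = Σ P(x) log₂(P(x)/Q(x))

Computing term by term:
  P(1)·log₂(P(1)/Q(1)) = 0.6061·log₂(0.6061/0.5) = 0.16827
  P(2)·log₂(P(2)/Q(2)) = 0.3939·log₂(0.3939/0.5) = -0.13554

D_KL(P||Q) = 0.16827 - 0.13554 = 0.03273 ≈ 0.0327 bits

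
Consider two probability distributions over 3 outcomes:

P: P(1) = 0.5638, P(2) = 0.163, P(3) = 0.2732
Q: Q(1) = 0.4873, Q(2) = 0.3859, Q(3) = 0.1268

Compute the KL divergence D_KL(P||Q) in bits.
0.2185 bits

D_KL(P||Q) = Σ P(x) log₂(P(x)/Q(x))

Computing term by term:
  P(1)·log₂(P(1)/Q(1)) = 0.5638·log₂(0.5638/0.4873) = 0.11861
  P(2)·log₂(P(2)/Q(2)) = 0.163·log₂(0.163/0.3859) = -0.20267
  P(3)·log₂(P(3)/Q(3)) = 0.2732·log₂(0.2732/0.1268) = 0.30254

D_KL(P||Q) = 0.11861 - 0.20267 + 0.30254 = 0.21848 ≈ 0.2185 bits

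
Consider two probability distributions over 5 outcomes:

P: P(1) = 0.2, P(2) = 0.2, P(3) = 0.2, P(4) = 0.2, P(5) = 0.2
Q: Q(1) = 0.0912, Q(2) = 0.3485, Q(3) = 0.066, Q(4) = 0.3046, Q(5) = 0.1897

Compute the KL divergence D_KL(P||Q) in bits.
0.2801 bits

D_KL(P||Q) = Σ P(x) log₂(P(x)/Q(x))

Computing term by term:
  P(1)·log₂(P(1)/Q(1)) = 0.2·log₂(0.2/0.0912) = 0.22658
  P(2)·log₂(P(2)/Q(2)) = 0.2·log₂(0.2/0.3485) = -0.16023
  P(3)·log₂(P(3)/Q(3)) = 0.2·log₂(0.2/0.066) = 0.31989
  P(4)·log₂(P(4)/Q(4)) = 0.2·log₂(0.2/0.3046) = -0.12138
  P(5)·log₂(P(5)/Q(5)) = 0.2·log₂(0.2/0.1897) = 0.01526

D_KL(P||Q) = 0.22658 - 0.16023 + 0.31989 - 0.12138 + 0.01526 = 0.28012 ≈ 0.2801 bits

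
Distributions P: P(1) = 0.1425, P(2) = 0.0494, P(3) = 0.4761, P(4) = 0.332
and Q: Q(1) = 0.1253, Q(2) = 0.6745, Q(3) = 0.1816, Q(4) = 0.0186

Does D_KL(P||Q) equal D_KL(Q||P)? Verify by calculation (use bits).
D_KL(P||Q) = 1.8826 bits, D_KL(Q||P) = 2.1906 bits. No — D_KL(P||Q) ≠ D_KL(Q||P) for this pair.

D_KL(P||Q) = Σ P(x) log₂(P(x)/Q(x))

Computing term by term:
  P(1)·log₂(P(1)/Q(1)) = 0.1425·log₂(0.1425/0.1253) = 0.02644
  P(2)·log₂(P(2)/Q(2)) = 0.0494·log₂(0.0494/0.6745) = -0.18630
  P(3)·log₂(P(3)/Q(3)) = 0.4761·log₂(0.4761/0.1816) = 0.66202
  P(4)·log₂(P(4)/Q(4)) = 0.332·log₂(0.332/0.0186) = 1.38039

D_KL(P||Q) = 0.02644 - 0.18630 + 0.66202 + 1.38039 = 1.88255 ≈ 1.8826 bits

D_KL(Q||P) = Σ Q(x) log₂(Q(x)/P(x))

Computing term by term:
  Q(1)·log₂(Q(1)/P(1)) = 0.1253·log₂(0.1253/0.1425) = -0.02325
  Q(2)·log₂(Q(2)/P(2)) = 0.6745·log₂(0.6745/0.0494) = 2.54370
  Q(3)·log₂(Q(3)/P(3)) = 0.1816·log₂(0.1816/0.4761) = -0.25251
  Q(4)·log₂(Q(4)/P(4)) = 0.0186·log₂(0.0186/0.332) = -0.07734

D_KL(Q||P) = -0.02325 + 2.54370 - 0.25251 - 0.07734 = 2.19060 ≈ 2.1906 bits

These are NOT equal (difference: 0.3080 bits). KL divergence is asymmetric: D_KL(P||Q) ≠ D_KL(Q||P) in general.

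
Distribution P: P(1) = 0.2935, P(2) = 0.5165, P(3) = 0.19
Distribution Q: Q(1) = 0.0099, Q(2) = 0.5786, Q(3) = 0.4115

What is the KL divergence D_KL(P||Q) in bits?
1.1387 bits

D_KL(P||Q) = Σ P(x) log₂(P(x)/Q(x))

Computing term by term:
  P(1)·log₂(P(1)/Q(1)) = 0.2935·log₂(0.2935/0.0099) = 1.43515
  P(2)·log₂(P(2)/Q(2)) = 0.5165·log₂(0.5165/0.5786) = -0.08460
  P(3)·log₂(P(3)/Q(3)) = 0.19·log₂(0.19/0.4115) = -0.21183

D_KL(P||Q) = 1.43515 - 0.08460 - 0.21183 = 1.13872 ≈ 1.1387 bits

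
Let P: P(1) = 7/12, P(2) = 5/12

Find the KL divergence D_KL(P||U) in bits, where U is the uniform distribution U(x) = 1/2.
0.0201 bits

U(i) = 1/2 for all i

D_KL(P||U) = Σ P(x) log₂(P(x) / (1/2))
           = Σ P(x) log₂(P(x)) + log₂(2)
           = log₂(2) - H(P)

H(P) = -Σ P(x) log₂(P(x)):
  -P(1)·log₂(P(1)) = -(7/12)·log₂(7/12) = 0.45360
  -P(2)·log₂(P(2)) = -(5/12)·log₂(5/12) = 0.52626
H(P) = 0.45360 + 0.52626 = 0.97986 bits

log₂(2) = 1.00000 bits

D_KL(P||U) = 1.00000 - 0.97986 = 0.02014 ≈ 0.0201 bits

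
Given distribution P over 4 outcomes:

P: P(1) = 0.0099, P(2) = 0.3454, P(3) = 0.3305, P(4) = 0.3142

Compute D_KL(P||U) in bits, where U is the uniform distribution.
0.3517 bits

U(i) = 1/4 for all i

D_KL(P||U) = Σ P(x) log₂(P(x) / (1/4))
           = Σ P(x) log₂(P(x)) + log₂(4)
           = log₂(4) - H(P)

H(P) = -Σ P(x) log₂(P(x)):
  -P(1)·log₂(P(1)) = -(0.0099)·log₂(0.0099) = 0.06592
  -P(2)·log₂(P(2)) = -(0.3454)·log₂(0.3454) = 0.52973
  -P(3)·log₂(P(3)) = -(0.3305)·log₂(0.3305) = 0.52790
  -P(4)·log₂(P(4)) = -(0.3142)·log₂(0.3142) = 0.52479
H(P) = 0.06592 + 0.52973 + 0.52790 + 0.52479 = 1.64834 bits

log₂(4) = 2.00000 bits

D_KL(P||U) = 2.00000 - 1.64834 = 0.35166 ≈ 0.3517 bits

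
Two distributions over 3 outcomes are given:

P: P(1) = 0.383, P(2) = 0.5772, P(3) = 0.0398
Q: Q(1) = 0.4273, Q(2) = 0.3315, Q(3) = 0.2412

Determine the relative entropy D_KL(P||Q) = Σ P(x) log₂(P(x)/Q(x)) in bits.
0.2979 bits

D_KL(P||Q) = Σ P(x) log₂(P(x)/Q(x))

Computing term by term:
  P(1)·log₂(P(1)/Q(1)) = 0.383·log₂(0.383/0.4273) = -0.06048
  P(2)·log₂(P(2)/Q(2)) = 0.5772·log₂(0.5772/0.3315) = 0.46180
  P(3)·log₂(P(3)/Q(3)) = 0.0398·log₂(0.0398/0.2412) = -0.10346

D_KL(P||Q) = -0.06048 + 0.46180 - 0.10346 = 0.29786 ≈ 0.2979 bits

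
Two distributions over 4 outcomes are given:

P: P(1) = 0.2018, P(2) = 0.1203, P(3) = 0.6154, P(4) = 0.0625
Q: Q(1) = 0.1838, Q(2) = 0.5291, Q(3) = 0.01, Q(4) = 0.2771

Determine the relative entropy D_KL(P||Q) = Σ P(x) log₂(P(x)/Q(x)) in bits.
3.2935 bits

D_KL(P||Q) = Σ P(x) log₂(P(x)/Q(x))

Computing term by term:
  P(1)·log₂(P(1)/Q(1)) = 0.2018·log₂(0.2018/0.1838) = 0.02720
  P(2)·log₂(P(2)/Q(2)) = 0.1203·log₂(0.1203/0.5291) = -0.25707
  P(3)·log₂(P(3)/Q(3)) = 0.6154·log₂(0.6154/0.01) = 3.65760
  P(4)·log₂(P(4)/Q(4)) = 0.0625·log₂(0.0625/0.2771) = -0.13428

D_KL(P||Q) = 0.02720 - 0.25707 + 3.65760 - 0.13428 = 3.29345 ≈ 3.2935 bits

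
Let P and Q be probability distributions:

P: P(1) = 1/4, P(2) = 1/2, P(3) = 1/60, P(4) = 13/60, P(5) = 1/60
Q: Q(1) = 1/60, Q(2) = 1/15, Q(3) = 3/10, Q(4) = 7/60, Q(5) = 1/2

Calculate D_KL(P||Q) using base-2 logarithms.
2.4724 bits

D_KL(P||Q) = Σ P(x) log₂(P(x)/Q(x))

Computing term by term:
  P(1)·log₂(P(1)/Q(1)) = (1/4)·log₂((1/4)/(1/60)) = 0.97672
  P(2)·log₂(P(2)/Q(2)) = (1/2)·log₂((1/2)/(1/15)) = 1.45345
  P(3)·log₂(P(3)/Q(3)) = (1/60)·log₂((1/60)/(3/10)) = -0.06950
  P(4)·log₂(P(4)/Q(4)) = (13/60)·log₂((13/60)/(7/60)) = 0.19350
  P(5)·log₂(P(5)/Q(5)) = (1/60)·log₂((1/60)/(1/2)) = -0.08178

D_KL(P||Q) = 0.97672 + 1.45345 - 0.06950 + 0.19350 - 0.08178 = 2.47239 ≈ 2.4724 bits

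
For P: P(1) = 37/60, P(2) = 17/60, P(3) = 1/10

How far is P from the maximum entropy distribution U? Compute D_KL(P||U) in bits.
0.3072 bits

U(i) = 1/3 for all i

D_KL(P||U) = Σ P(x) log₂(P(x) / (1/3))
           = Σ P(x) log₂(P(x)) + log₂(3)
           = log₂(3) - H(P)

H(P) = -Σ P(x) log₂(P(x)):
  -P(1)·log₂(P(1)) = -(37/60)·log₂(37/60) = 0.43009
  -P(2)·log₂(P(2)) = -(17/60)·log₂(17/60) = 0.51550
  -P(3)·log₂(P(3)) = -(1/10)·log₂(1/10) = 0.33219
H(P) = 0.43009 + 0.51550 + 0.33219 = 1.27778 bits

log₂(3) = 1.58496 bits

D_KL(P||U) = 1.58496 - 1.27778 = 0.30718 ≈ 0.3072 bits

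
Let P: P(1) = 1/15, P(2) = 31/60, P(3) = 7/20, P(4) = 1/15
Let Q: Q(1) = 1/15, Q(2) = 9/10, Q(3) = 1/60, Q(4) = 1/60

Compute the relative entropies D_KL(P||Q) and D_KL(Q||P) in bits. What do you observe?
D_KL(P||Q) = 1.2570 bits, D_KL(Q||P) = 0.6141 bits. The two directions give different values (D_KL(P||Q) exceeds D_KL(Q||P) by 0.6429 bits): KL divergence is asymmetric.

D_KL(P||Q) = Σ P(x) log₂(P(x)/Q(x))

Computing term by term:
  P(1)·log₂(P(1)/Q(1)) = (1/15)·log₂((1/15)/(1/15)) = 0.00000
  P(2)·log₂(P(2)/Q(2)) = (31/60)·log₂((31/60)/(9/10)) = -0.41369
  P(3)·log₂(P(3)/Q(3)) = (7/20)·log₂((7/20)/(1/60)) = 1.53731
  P(4)·log₂(P(4)/Q(4)) = (1/15)·log₂((1/15)/(1/60)) = 0.13333

D_KL(P||Q) = 0.00000 - 0.41369 + 1.53731 + 0.13333 = 1.25695 ≈ 1.2570 bits

D_KL(Q||P) = Σ Q(x) log₂(Q(x)/P(x))

Computing term by term:
  Q(1)·log₂(Q(1)/P(1)) = (1/15)·log₂((1/15)/(1/15)) = 0.00000
  Q(2)·log₂(Q(2)/P(2)) = (9/10)·log₂((9/10)/(31/60)) = 0.72062
  Q(3)·log₂(Q(3)/P(3)) = (1/60)·log₂((1/60)/(7/20)) = -0.07321
  Q(4)·log₂(Q(4)/P(4)) = (1/60)·log₂((1/60)/(1/15)) = -0.03333

D_KL(Q||P) = 0.00000 + 0.72062 - 0.07321 - 0.03333 = 0.61408 ≈ 0.6141 bits

These are NOT equal (difference: 0.6429 bits). KL divergence is asymmetric: D_KL(P||Q) ≠ D_KL(Q||P) in general.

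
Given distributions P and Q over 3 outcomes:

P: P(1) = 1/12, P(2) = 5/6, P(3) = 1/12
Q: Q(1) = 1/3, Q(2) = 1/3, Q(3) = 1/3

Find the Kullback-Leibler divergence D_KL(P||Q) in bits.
0.7683 bits

D_KL(P||Q) = Σ P(x) log₂(P(x)/Q(x))

Computing term by term:
  P(1)·log₂(P(1)/Q(1)) = (1/12)·log₂((1/12)/(1/3)) = -0.16667
  P(2)·log₂(P(2)/Q(2)) = (5/6)·log₂((5/6)/(1/3)) = 1.10161
  P(3)·log₂(P(3)/Q(3)) = (1/12)·log₂((1/12)/(1/3)) = -0.16667

D_KL(P||Q) = -0.16667 + 1.10161 - 0.16667 = 0.76827 ≈ 0.7683 bits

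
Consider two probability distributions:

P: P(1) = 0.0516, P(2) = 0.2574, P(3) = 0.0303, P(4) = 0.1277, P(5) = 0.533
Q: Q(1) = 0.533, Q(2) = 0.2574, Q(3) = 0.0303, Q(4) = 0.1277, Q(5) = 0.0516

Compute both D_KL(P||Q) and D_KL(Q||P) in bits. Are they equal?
D_KL(P||Q) = 1.6217 bits, D_KL(Q||P) = 1.6217 bits. Yes, in this case they are equal (although KL divergence is not symmetric in general).

D_KL(P||Q) = Σ P(x) log₂(P(x)/Q(x))

Computing term by term:
  P(1)·log₂(P(1)/Q(1)) = 0.0516·log₂(0.0516/0.533) = -0.17382
  P(2)·log₂(P(2)/Q(2)) = 0.2574·log₂(0.2574/0.2574) = 0.00000
  P(3)·log₂(P(3)/Q(3)) = 0.0303·log₂(0.0303/0.0303) = 0.00000
  P(4)·log₂(P(4)/Q(4)) = 0.1277·log₂(0.1277/0.1277) = 0.00000
  P(5)·log₂(P(5)/Q(5)) = 0.533·log₂(0.533/0.0516) = 1.79551

D_KL(P||Q) = -0.17382 + 0.00000 + 0.00000 + 0.00000 + 1.79551 = 1.62169 ≈ 1.6217 bits

D_KL(Q||P) = Σ Q(x) log₂(Q(x)/P(x))

Computing term by term:
  Q(1)·log₂(Q(1)/P(1)) = 0.533·log₂(0.533/0.0516) = 1.79551
  Q(2)·log₂(Q(2)/P(2)) = 0.2574·log₂(0.2574/0.2574) = 0.00000
  Q(3)·log₂(Q(3)/P(3)) = 0.0303·log₂(0.0303/0.0303) = 0.00000
  Q(4)·log₂(Q(4)/P(4)) = 0.1277·log₂(0.1277/0.1277) = 0.00000
  Q(5)·log₂(Q(5)/P(5)) = 0.0516·log₂(0.0516/0.533) = -0.17382

D_KL(Q||P) = 1.79551 + 0.00000 + 0.00000 + 0.00000 - 0.17382 = 1.62169 ≈ 1.6217 bits

These ARE equal here. Q is P with outcomes relabeled (Q(1) = P(5), Q(5) = P(1)) by a relabeling that is its own inverse, so the two sums contain exactly the same terms in a different order. This is a special case — KL divergence is not symmetric in general: D_KL(P||Q) ≠ D_KL(Q||P) for most P, Q.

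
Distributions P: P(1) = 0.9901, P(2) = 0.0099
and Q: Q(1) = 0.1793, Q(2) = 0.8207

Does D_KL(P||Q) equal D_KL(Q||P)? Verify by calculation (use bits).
D_KL(P||Q) = 2.3777 bits, D_KL(Q||P) = 4.7885 bits. No — D_KL(P||Q) ≠ D_KL(Q||P) for this pair.

D_KL(P||Q) = Σ P(x) log₂(P(x)/Q(x))

Computing term by term:
  P(1)·log₂(P(1)/Q(1)) = 0.9901·log₂(0.9901/0.1793) = 2.44079
  P(2)·log₂(P(2)/Q(2)) = 0.0099·log₂(0.0099/0.8207) = -0.06310

D_KL(P||Q) = 2.44079 - 0.06310 = 2.37769 ≈ 2.3777 bits

D_KL(Q||P) = Σ Q(x) log₂(Q(x)/P(x))

Computing term by term:
  Q(1)·log₂(Q(1)/P(1)) = 0.1793·log₂(0.1793/0.9901) = -0.44201
  Q(2)·log₂(Q(2)/P(2)) = 0.8207·log₂(0.8207/0.0099) = 5.23055

D_KL(Q||P) = -0.44201 + 5.23055 = 4.78854 ≈ 4.7885 bits

These are NOT equal (difference: 2.4108 bits). KL divergence is asymmetric: D_KL(P||Q) ≠ D_KL(Q||P) in general.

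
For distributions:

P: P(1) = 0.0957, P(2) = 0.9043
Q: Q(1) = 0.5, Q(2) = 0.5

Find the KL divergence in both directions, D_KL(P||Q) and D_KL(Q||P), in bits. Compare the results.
D_KL(P||Q) = 0.5448 bits, D_KL(Q||P) = 0.7652 bits. D_KL(Q||P) is larger than D_KL(P||Q) by 0.2204 bits; the two directions differ.

D_KL(P||Q) = Σ P(x) log₂(P(x)/Q(x))

Computing term by term:
  P(1)·log₂(P(1)/Q(1)) = 0.0957·log₂(0.0957/0.5) = -0.22828
  P(2)·log₂(P(2)/Q(2)) = 0.9043·log₂(0.9043/0.5) = 0.77306

D_KL(P||Q) = -0.22828 + 0.77306 = 0.54478 ≈ 0.5448 bits

D_KL(Q||P) = Σ Q(x) log₂(Q(x)/P(x))

Computing term by term:
  Q(1)·log₂(Q(1)/P(1)) = 0.5·log₂(0.5/0.0957) = 1.19267
  Q(2)·log₂(Q(2)/P(2)) = 0.5·log₂(0.5/0.9043) = -0.42744

D_KL(Q||P) = 1.19267 - 0.42744 = 0.76523 ≈ 0.7652 bits

These are NOT equal (difference: 0.2204 bits). KL divergence is asymmetric: D_KL(P||Q) ≠ D_KL(Q||P) in general.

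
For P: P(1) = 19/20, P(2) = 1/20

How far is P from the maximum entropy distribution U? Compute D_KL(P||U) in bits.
0.7136 bits

U(i) = 1/2 for all i

D_KL(P||U) = Σ P(x) log₂(P(x) / (1/2))
           = Σ P(x) log₂(P(x)) + log₂(2)
           = log₂(2) - H(P)

H(P) = -Σ P(x) log₂(P(x)):
  -P(1)·log₂(P(1)) = -(19/20)·log₂(19/20) = 0.07030
  -P(2)·log₂(P(2)) = -(1/20)·log₂(1/20) = 0.21610
H(P) = 0.07030 + 0.21610 = 0.28640 bits

log₂(2) = 1.00000 bits

D_KL(P||U) = 1.00000 - 0.28640 = 0.71360 ≈ 0.7136 bits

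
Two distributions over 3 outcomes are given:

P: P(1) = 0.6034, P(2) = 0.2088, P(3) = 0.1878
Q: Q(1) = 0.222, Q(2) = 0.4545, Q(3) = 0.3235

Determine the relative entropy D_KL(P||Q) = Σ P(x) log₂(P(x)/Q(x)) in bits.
0.4888 bits

D_KL(P||Q) = Σ P(x) log₂(P(x)/Q(x))

Computing term by term:
  P(1)·log₂(P(1)/Q(1)) = 0.6034·log₂(0.6034/0.222) = 0.87044
  P(2)·log₂(P(2)/Q(2)) = 0.2088·log₂(0.2088/0.4545) = -0.23431
  P(3)·log₂(P(3)/Q(3)) = 0.1878·log₂(0.1878/0.3235) = -0.14734

D_KL(P||Q) = 0.87044 - 0.23431 - 0.14734 = 0.48879 ≈ 0.4888 bits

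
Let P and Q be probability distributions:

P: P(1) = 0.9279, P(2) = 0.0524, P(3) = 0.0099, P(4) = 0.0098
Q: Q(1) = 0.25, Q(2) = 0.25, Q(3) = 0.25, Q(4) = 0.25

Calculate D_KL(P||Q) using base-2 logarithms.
1.5456 bits

D_KL(P||Q) = Σ P(x) log₂(P(x)/Q(x))

Computing term by term:
  P(1)·log₂(P(1)/Q(1)) = 0.9279·log₂(0.9279/0.25) = 1.75563
  P(2)·log₂(P(2)/Q(2)) = 0.0524·log₂(0.0524/0.25) = -0.11812
  P(3)·log₂(P(3)/Q(3)) = 0.0099·log₂(0.0099/0.25) = -0.04612
  P(4)·log₂(P(4)/Q(4)) = 0.0098·log₂(0.0098/0.25) = -0.04580

D_KL(P||Q) = 1.75563 - 0.11812 - 0.04612 - 0.04580 = 1.54559 ≈ 1.5456 bits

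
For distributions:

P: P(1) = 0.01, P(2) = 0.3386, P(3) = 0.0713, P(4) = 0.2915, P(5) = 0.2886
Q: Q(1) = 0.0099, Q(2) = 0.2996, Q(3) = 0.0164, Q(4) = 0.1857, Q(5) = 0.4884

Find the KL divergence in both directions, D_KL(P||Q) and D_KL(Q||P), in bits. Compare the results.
D_KL(P||Q) = 0.1817 bits, D_KL(Q||P) = 0.1621 bits. D_KL(P||Q) is larger than D_KL(Q||P) by 0.0196 bits; the two directions differ.

D_KL(P||Q) = Σ P(x) log₂(P(x)/Q(x))

Computing term by term:
  P(1)·log₂(P(1)/Q(1)) = 0.01·log₂(0.01/0.0099) = 0.00014
  P(2)·log₂(P(2)/Q(2)) = 0.3386·log₂(0.3386/0.2996) = 0.05978
  P(3)·log₂(P(3)/Q(3)) = 0.0713·log₂(0.0713/0.0164) = 0.15117
  P(4)·log₂(P(4)/Q(4)) = 0.2915·log₂(0.2915/0.1857) = 0.18963
  P(5)·log₂(P(5)/Q(5)) = 0.2886·log₂(0.2886/0.4884) = -0.21905

D_KL(P||Q) = 0.00014 + 0.05978 + 0.15117 + 0.18963 - 0.21905 = 0.18167 ≈ 0.1817 bits

D_KL(Q||P) = Σ Q(x) log₂(Q(x)/P(x))

Computing term by term:
  Q(1)·log₂(Q(1)/P(1)) = 0.0099·log₂(0.0099/0.01) = -0.00014
  Q(2)·log₂(Q(2)/P(2)) = 0.2996·log₂(0.2996/0.3386) = -0.05289
  Q(3)·log₂(Q(3)/P(3)) = 0.0164·log₂(0.0164/0.0713) = -0.03477
  Q(4)·log₂(Q(4)/P(4)) = 0.1857·log₂(0.1857/0.2915) = -0.12080
  Q(5)·log₂(Q(5)/P(5)) = 0.4884·log₂(0.4884/0.2886) = 0.37069

D_KL(Q||P) = -0.00014 - 0.05289 - 0.03477 - 0.12080 + 0.37069 = 0.16209 ≈ 0.1621 bits

These are NOT equal (difference: 0.0196 bits). KL divergence is asymmetric: D_KL(P||Q) ≠ D_KL(Q||P) in general.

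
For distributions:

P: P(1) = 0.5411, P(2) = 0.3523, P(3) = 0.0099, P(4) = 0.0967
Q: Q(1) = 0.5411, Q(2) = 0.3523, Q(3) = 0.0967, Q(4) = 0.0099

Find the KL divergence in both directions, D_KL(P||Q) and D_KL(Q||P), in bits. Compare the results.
D_KL(P||Q) = 0.2854 bits, D_KL(Q||P) = 0.2854 bits. The two directions give exactly the same value for this pair.

D_KL(P||Q) = Σ P(x) log₂(P(x)/Q(x))

Computing term by term:
  P(1)·log₂(P(1)/Q(1)) = 0.5411·log₂(0.5411/0.5411) = 0.00000
  P(2)·log₂(P(2)/Q(2)) = 0.3523·log₂(0.3523/0.3523) = 0.00000
  P(3)·log₂(P(3)/Q(3)) = 0.0099·log₂(0.0099/0.0967) = -0.03255
  P(4)·log₂(P(4)/Q(4)) = 0.0967·log₂(0.0967/0.0099) = 0.31795

D_KL(P||Q) = 0.00000 + 0.00000 - 0.03255 + 0.31795 = 0.28540 ≈ 0.2854 bits

D_KL(Q||P) = Σ Q(x) log₂(Q(x)/P(x))

Computing term by term:
  Q(1)·log₂(Q(1)/P(1)) = 0.5411·log₂(0.5411/0.5411) = 0.00000
  Q(2)·log₂(Q(2)/P(2)) = 0.3523·log₂(0.3523/0.3523) = 0.00000
  Q(3)·log₂(Q(3)/P(3)) = 0.0967·log₂(0.0967/0.0099) = 0.31795
  Q(4)·log₂(Q(4)/P(4)) = 0.0099·log₂(0.0099/0.0967) = -0.03255

D_KL(Q||P) = 0.00000 + 0.00000 + 0.31795 - 0.03255 = 0.28540 ≈ 0.2854 bits

These ARE equal here. Q is P with outcomes relabeled (Q(3) = P(4), Q(4) = P(3)) by a relabeling that is its own inverse, so the two sums contain exactly the same terms in a different order. This is a special case — KL divergence is not symmetric in general: D_KL(P||Q) ≠ D_KL(Q||P) for most P, Q.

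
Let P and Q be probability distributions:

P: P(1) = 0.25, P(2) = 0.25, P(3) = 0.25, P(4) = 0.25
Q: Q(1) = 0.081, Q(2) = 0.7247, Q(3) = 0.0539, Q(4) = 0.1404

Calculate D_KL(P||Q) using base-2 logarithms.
0.7841 bits

D_KL(P||Q) = Σ P(x) log₂(P(x)/Q(x))

Computing term by term:
  P(1)·log₂(P(1)/Q(1)) = 0.25·log₂(0.25/0.081) = 0.40648
  P(2)·log₂(P(2)/Q(2)) = 0.25·log₂(0.25/0.7247) = -0.38386
  P(3)·log₂(P(3)/Q(3)) = 0.25·log₂(0.25/0.0539) = 0.55339
  P(4)·log₂(P(4)/Q(4)) = 0.25·log₂(0.25/0.1404) = 0.20810

D_KL(P||Q) = 0.40648 - 0.38386 + 0.55339 + 0.20810 = 0.78411 ≈ 0.7841 bits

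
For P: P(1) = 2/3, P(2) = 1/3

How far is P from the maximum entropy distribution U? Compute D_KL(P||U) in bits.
0.0817 bits

U(i) = 1/2 for all i

D_KL(P||U) = Σ P(x) log₂(P(x) / (1/2))
           = Σ P(x) log₂(P(x)) + log₂(2)
           = log₂(2) - H(P)

H(P) = -Σ P(x) log₂(P(x)):
  -P(1)·log₂(P(1)) = -(2/3)·log₂(2/3) = 0.38998
  -P(2)·log₂(P(2)) = -(1/3)·log₂(1/3) = 0.52832
H(P) = 0.38998 + 0.52832 = 0.91830 bits

log₂(2) = 1.00000 bits

D_KL(P||U) = 1.00000 - 0.91830 = 0.08170 ≈ 0.0817 bits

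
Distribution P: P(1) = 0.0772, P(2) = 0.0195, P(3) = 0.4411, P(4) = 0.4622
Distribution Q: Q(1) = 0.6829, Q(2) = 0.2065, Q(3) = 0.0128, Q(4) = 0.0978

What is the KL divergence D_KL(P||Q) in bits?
2.9791 bits

D_KL(P||Q) = Σ P(x) log₂(P(x)/Q(x))

Computing term by term:
  P(1)·log₂(P(1)/Q(1)) = 0.0772·log₂(0.0772/0.6829) = -0.24279
  P(2)·log₂(P(2)/Q(2)) = 0.0195·log₂(0.0195/0.2065) = -0.06639
  P(3)·log₂(P(3)/Q(3)) = 0.4411·log₂(0.4411/0.0128) = 2.25265
  P(4)·log₂(P(4)/Q(4)) = 0.4622·log₂(0.4622/0.0978) = 1.03561

D_KL(P||Q) = -0.24279 - 0.06639 + 2.25265 + 1.03561 = 2.97908 ≈ 2.9791 bits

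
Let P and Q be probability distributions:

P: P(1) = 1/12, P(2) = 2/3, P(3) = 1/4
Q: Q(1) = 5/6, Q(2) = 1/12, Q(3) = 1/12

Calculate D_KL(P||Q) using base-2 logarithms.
2.1194 bits

D_KL(P||Q) = Σ P(x) log₂(P(x)/Q(x))

Computing term by term:
  P(1)·log₂(P(1)/Q(1)) = (1/12)·log₂((1/12)/(5/6)) = -0.27683
  P(2)·log₂(P(2)/Q(2)) = (2/3)·log₂((2/3)/(1/12)) = 2.00000
  P(3)·log₂(P(3)/Q(3)) = (1/4)·log₂((1/4)/(1/12)) = 0.39624

D_KL(P||Q) = -0.27683 + 2.00000 + 0.39624 = 2.11941 ≈ 2.1194 bits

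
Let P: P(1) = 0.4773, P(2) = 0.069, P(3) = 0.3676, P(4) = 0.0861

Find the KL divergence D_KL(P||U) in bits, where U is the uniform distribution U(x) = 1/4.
0.3892 bits

U(i) = 1/4 for all i

D_KL(P||U) = Σ P(x) log₂(P(x) / (1/4))
           = Σ P(x) log₂(P(x)) + log₂(4)
           = log₂(4) - H(P)

H(P) = -Σ P(x) log₂(P(x)):
  -P(1)·log₂(P(1)) = -(0.4773)·log₂(0.4773) = 0.50929
  -P(2)·log₂(P(2)) = -(0.069)·log₂(0.069) = 0.26615
  -P(3)·log₂(P(3)) = -(0.3676)·log₂(0.3676) = 0.53074
  -P(4)·log₂(P(4)) = -(0.0861)·log₂(0.0861) = 0.30461
H(P) = 0.50929 + 0.26615 + 0.53074 + 0.30461 = 1.61079 bits

log₂(4) = 2.00000 bits

D_KL(P||U) = 2.00000 - 1.61079 = 0.38921 ≈ 0.3892 bits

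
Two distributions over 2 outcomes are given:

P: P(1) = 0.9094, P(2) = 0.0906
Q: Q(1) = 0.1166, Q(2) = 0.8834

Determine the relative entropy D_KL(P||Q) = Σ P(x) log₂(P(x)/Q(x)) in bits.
2.3972 bits

D_KL(P||Q) = Σ P(x) log₂(P(x)/Q(x))

Computing term by term:
  P(1)·log₂(P(1)/Q(1)) = 0.9094·log₂(0.9094/0.1166) = 2.69487
  P(2)·log₂(P(2)/Q(2)) = 0.0906·log₂(0.0906/0.8834) = -0.29766

D_KL(P||Q) = 2.69487 - 0.29766 = 2.39721 ≈ 2.3972 bits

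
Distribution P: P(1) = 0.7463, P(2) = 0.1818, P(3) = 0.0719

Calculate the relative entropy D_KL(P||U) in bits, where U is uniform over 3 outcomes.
0.5497 bits

U(i) = 1/3 for all i

D_KL(P||U) = Σ P(x) log₂(P(x) / (1/3))
           = Σ P(x) log₂(P(x)) + log₂(3)
           = log₂(3) - H(P)

H(P) = -Σ P(x) log₂(P(x)):
  -P(1)·log₂(P(1)) = -(0.7463)·log₂(0.7463) = 0.31507
  -P(2)·log₂(P(2)) = -(0.1818)·log₂(0.1818) = 0.44715
  -P(3)·log₂(P(3)) = -(0.0719)·log₂(0.0719) = 0.27307
H(P) = 0.31507 + 0.44715 + 0.27307 = 1.03529 bits

log₂(3) = 1.58496 bits

D_KL(P||U) = 1.58496 - 1.03529 = 0.54967 ≈ 0.5497 bits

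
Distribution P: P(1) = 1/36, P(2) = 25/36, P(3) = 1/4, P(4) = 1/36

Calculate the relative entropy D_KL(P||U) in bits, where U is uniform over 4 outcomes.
0.8475 bits

U(i) = 1/4 for all i

D_KL(P||U) = Σ P(x) log₂(P(x) / (1/4))
           = Σ P(x) log₂(P(x)) + log₂(4)
           = log₂(4) - H(P)

H(P) = -Σ P(x) log₂(P(x)):
  -P(1)·log₂(P(1)) = -(1/36)·log₂(1/36) = 0.14361
  -P(2)·log₂(P(2)) = -(25/36)·log₂(25/36) = 0.36533
  -P(3)·log₂(P(3)) = -(1/4)·log₂(1/4) = 0.50000
  -P(4)·log₂(P(4)) = -(1/36)·log₂(1/36) = 0.14361
H(P) = 0.14361 + 0.36533 + 0.50000 + 0.14361 = 1.15255 bits

log₂(4) = 2.00000 bits

D_KL(P||U) = 2.00000 - 1.15255 = 0.84745 ≈ 0.8475 bits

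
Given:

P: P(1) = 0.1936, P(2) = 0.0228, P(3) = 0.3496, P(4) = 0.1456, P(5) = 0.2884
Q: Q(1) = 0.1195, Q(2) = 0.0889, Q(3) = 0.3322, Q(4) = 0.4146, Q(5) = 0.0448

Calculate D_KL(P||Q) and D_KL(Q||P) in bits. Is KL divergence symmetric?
D_KL(P||Q) = 0.6707 bits, D_KL(Q||P) = 0.5724 bits. No, KL divergence is not symmetric.

D_KL(P||Q) = Σ P(x) log₂(P(x)/Q(x))

Computing term by term:
  P(1)·log₂(P(1)/Q(1)) = 0.1936·log₂(0.1936/0.1195) = 0.13476
  P(2)·log₂(P(2)/Q(2)) = 0.0228·log₂(0.0228/0.0889) = -0.04476
  P(3)·log₂(P(3)/Q(3)) = 0.3496·log₂(0.3496/0.3322) = 0.02575
  P(4)·log₂(P(4)/Q(4)) = 0.1456·log₂(0.1456/0.4146) = -0.21981
  P(5)·log₂(P(5)/Q(5)) = 0.2884·log₂(0.2884/0.0448) = 0.77479

D_KL(P||Q) = 0.13476 - 0.04476 + 0.02575 - 0.21981 + 0.77479 = 0.67073 ≈ 0.6707 bits

D_KL(Q||P) = Σ Q(x) log₂(Q(x)/P(x))

Computing term by term:
  Q(1)·log₂(Q(1)/P(1)) = 0.1195·log₂(0.1195/0.1936) = -0.08318
  Q(2)·log₂(Q(2)/P(2)) = 0.0889·log₂(0.0889/0.0228) = 0.17452
  Q(3)·log₂(Q(3)/P(3)) = 0.3322·log₂(0.3322/0.3496) = -0.02447
  Q(4)·log₂(Q(4)/P(4)) = 0.4146·log₂(0.4146/0.1456) = 0.62593
  Q(5)·log₂(Q(5)/P(5)) = 0.0448·log₂(0.0448/0.2884) = -0.12036

D_KL(Q||P) = -0.08318 + 0.17452 - 0.02447 + 0.62593 - 0.12036 = 0.57244 ≈ 0.5724 bits

These are NOT equal (difference: 0.0983 bits). KL divergence is asymmetric: D_KL(P||Q) ≠ D_KL(Q||P) in general.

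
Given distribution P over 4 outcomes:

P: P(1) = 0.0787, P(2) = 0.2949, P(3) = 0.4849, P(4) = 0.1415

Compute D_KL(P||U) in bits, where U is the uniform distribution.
0.2863 bits

U(i) = 1/4 for all i

D_KL(P||U) = Σ P(x) log₂(P(x) / (1/4))
           = Σ P(x) log₂(P(x)) + log₂(4)
           = log₂(4) - H(P)

H(P) = -Σ P(x) log₂(P(x)):
  -P(1)·log₂(P(1)) = -(0.0787)·log₂(0.0787) = 0.28863
  -P(2)·log₂(P(2)) = -(0.2949)·log₂(0.2949) = 0.51953
  -P(3)·log₂(P(3)) = -(0.4849)·log₂(0.4849) = 0.50635
  -P(4)·log₂(P(4)) = -(0.1415)·log₂(0.1415) = 0.39919
H(P) = 0.28863 + 0.51953 + 0.50635 + 0.39919 = 1.71370 bits

log₂(4) = 2.00000 bits

D_KL(P||U) = 2.00000 - 1.71370 = 0.28630 ≈ 0.2863 bits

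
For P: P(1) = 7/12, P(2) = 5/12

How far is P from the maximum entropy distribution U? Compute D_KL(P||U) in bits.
0.0201 bits

U(i) = 1/2 for all i

D_KL(P||U) = Σ P(x) log₂(P(x) / (1/2))
           = Σ P(x) log₂(P(x)) + log₂(2)
           = log₂(2) - H(P)

H(P) = -Σ P(x) log₂(P(x)):
  -P(1)·log₂(P(1)) = -(7/12)·log₂(7/12) = 0.45360
  -P(2)·log₂(P(2)) = -(5/12)·log₂(5/12) = 0.52626
H(P) = 0.45360 + 0.52626 = 0.97986 bits

log₂(2) = 1.00000 bits

D_KL(P||U) = 1.00000 - 0.97986 = 0.02014 ≈ 0.0201 bits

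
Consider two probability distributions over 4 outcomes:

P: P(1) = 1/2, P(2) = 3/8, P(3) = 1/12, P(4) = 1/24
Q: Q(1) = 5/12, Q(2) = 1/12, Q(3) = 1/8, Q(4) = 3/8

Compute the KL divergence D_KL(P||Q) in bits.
0.7644 bits

D_KL(P||Q) = Σ P(x) log₂(P(x)/Q(x))

Computing term by term:
  P(1)·log₂(P(1)/Q(1)) = (1/2)·log₂((1/2)/(5/12)) = 0.13152
  P(2)·log₂(P(2)/Q(2)) = (3/8)·log₂((3/8)/(1/12)) = 0.81372
  P(3)·log₂(P(3)/Q(3)) = (1/12)·log₂((1/12)/(1/8)) = -0.04875
  P(4)·log₂(P(4)/Q(4)) = (1/24)·log₂((1/24)/(3/8)) = -0.13208

D_KL(P||Q) = 0.13152 + 0.81372 - 0.04875 - 0.13208 = 0.76441 ≈ 0.7644 bits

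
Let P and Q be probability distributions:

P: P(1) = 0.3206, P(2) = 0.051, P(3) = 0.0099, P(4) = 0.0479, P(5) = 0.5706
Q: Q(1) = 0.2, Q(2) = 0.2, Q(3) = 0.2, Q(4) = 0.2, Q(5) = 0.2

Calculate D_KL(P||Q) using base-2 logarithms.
0.8390 bits

D_KL(P||Q) = Σ P(x) log₂(P(x)/Q(x))

Computing term by term:
  P(1)·log₂(P(1)/Q(1)) = 0.3206·log₂(0.3206/0.2) = 0.21826
  P(2)·log₂(P(2)/Q(2)) = 0.051·log₂(0.051/0.2) = -0.10054
  P(3)·log₂(P(3)/Q(3)) = 0.0099·log₂(0.0099/0.2) = -0.04293
  P(4)·log₂(P(4)/Q(4)) = 0.0479·log₂(0.0479/0.2) = -0.09877
  P(5)·log₂(P(5)/Q(5)) = 0.5706·log₂(0.5706/0.2) = 0.86302

D_KL(P||Q) = 0.21826 - 0.10054 - 0.04293 - 0.09877 + 0.86302 = 0.83904 ≈ 0.8390 bits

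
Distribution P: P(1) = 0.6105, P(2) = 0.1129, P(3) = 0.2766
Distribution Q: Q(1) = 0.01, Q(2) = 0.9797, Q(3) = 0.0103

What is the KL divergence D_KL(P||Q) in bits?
4.5825 bits

D_KL(P||Q) = Σ P(x) log₂(P(x)/Q(x))

Computing term by term:
  P(1)·log₂(P(1)/Q(1)) = 0.6105·log₂(0.6105/0.01) = 3.62144
  P(2)·log₂(P(2)/Q(2)) = 0.1129·log₂(0.1129/0.9797) = -0.35194
  P(3)·log₂(P(3)/Q(3)) = 0.2766·log₂(0.2766/0.0103) = 1.31304

D_KL(P||Q) = 3.62144 - 0.35194 + 1.31304 = 4.58254 ≈ 4.5825 bits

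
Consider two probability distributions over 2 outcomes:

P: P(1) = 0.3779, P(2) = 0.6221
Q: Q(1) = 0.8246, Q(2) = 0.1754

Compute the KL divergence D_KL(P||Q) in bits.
0.7109 bits

D_KL(P||Q) = Σ P(x) log₂(P(x)/Q(x))

Computing term by term:
  P(1)·log₂(P(1)/Q(1)) = 0.3779·log₂(0.3779/0.8246) = -0.42540
  P(2)·log₂(P(2)/Q(2)) = 0.6221·log₂(0.6221/0.1754) = 1.13626

D_KL(P||Q) = -0.42540 + 1.13626 = 0.71086 ≈ 0.7109 bits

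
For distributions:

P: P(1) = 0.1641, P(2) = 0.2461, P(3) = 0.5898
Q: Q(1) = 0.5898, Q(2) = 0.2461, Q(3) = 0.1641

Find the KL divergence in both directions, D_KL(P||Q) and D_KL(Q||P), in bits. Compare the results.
D_KL(P||Q) = 0.7857 bits, D_KL(Q||P) = 0.7857 bits. The two directions give exactly the same value for this pair.

D_KL(P||Q) = Σ P(x) log₂(P(x)/Q(x))

Computing term by term:
  P(1)·log₂(P(1)/Q(1)) = 0.1641·log₂(0.1641/0.5898) = -0.30287
  P(2)·log₂(P(2)/Q(2)) = 0.2461·log₂(0.2461/0.2461) = 0.00000
  P(3)·log₂(P(3)/Q(3)) = 0.5898·log₂(0.5898/0.1641) = 1.08856

D_KL(P||Q) = -0.30287 + 0.00000 + 1.08856 = 0.78569 ≈ 0.7857 bits

D_KL(Q||P) = Σ Q(x) log₂(Q(x)/P(x))

Computing term by term:
  Q(1)·log₂(Q(1)/P(1)) = 0.5898·log₂(0.5898/0.1641) = 1.08856
  Q(2)·log₂(Q(2)/P(2)) = 0.2461·log₂(0.2461/0.2461) = 0.00000
  Q(3)·log₂(Q(3)/P(3)) = 0.1641·log₂(0.1641/0.5898) = -0.30287

D_KL(Q||P) = 1.08856 + 0.00000 - 0.30287 = 0.78569 ≈ 0.7857 bits

These ARE equal here. Q is P with outcomes relabeled (Q(1) = P(3), Q(3) = P(1)) by a relabeling that is its own inverse, so the two sums contain exactly the same terms in a different order. This is a special case — KL divergence is not symmetric in general: D_KL(P||Q) ≠ D_KL(Q||P) for most P, Q.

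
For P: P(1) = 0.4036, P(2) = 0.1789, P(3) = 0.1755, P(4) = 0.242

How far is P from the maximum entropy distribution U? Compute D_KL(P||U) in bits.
0.0916 bits

U(i) = 1/4 for all i

D_KL(P||U) = Σ P(x) log₂(P(x) / (1/4))
           = Σ P(x) log₂(P(x)) + log₂(4)
           = log₂(4) - H(P)

H(P) = -Σ P(x) log₂(P(x)):
  -P(1)·log₂(P(1)) = -(0.4036)·log₂(0.4036) = 0.52831
  -P(2)·log₂(P(2)) = -(0.1789)·log₂(0.1789) = 0.44417
  -P(3)·log₂(P(3)) = -(0.1755)·log₂(0.1755) = 0.44059
  -P(4)·log₂(P(4)) = -(0.242)·log₂(0.242) = 0.49535
H(P) = 0.52831 + 0.44417 + 0.44059 + 0.49535 = 1.90842 bits

log₂(4) = 2.00000 bits

D_KL(P||U) = 2.00000 - 1.90842 = 0.09158 ≈ 0.0916 bits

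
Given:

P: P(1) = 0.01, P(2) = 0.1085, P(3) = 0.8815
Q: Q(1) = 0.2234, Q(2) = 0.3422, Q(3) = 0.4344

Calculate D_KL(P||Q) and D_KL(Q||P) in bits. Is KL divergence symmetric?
D_KL(P||Q) = 0.6753 bits, D_KL(Q||P) = 1.1248 bits. No, KL divergence is not symmetric.

D_KL(P||Q) = Σ P(x) log₂(P(x)/Q(x))

Computing term by term:
  P(1)·log₂(P(1)/Q(1)) = 0.01·log₂(0.01/0.2234) = -0.04482
  P(2)·log₂(P(2)/Q(2)) = 0.1085·log₂(0.1085/0.3422) = -0.17980
  P(3)·log₂(P(3)/Q(3)) = 0.8815·log₂(0.8815/0.4344) = 0.89996

D_KL(P||Q) = -0.04482 - 0.17980 + 0.89996 = 0.67534 ≈ 0.6753 bits

D_KL(Q||P) = Σ Q(x) log₂(Q(x)/P(x))

Computing term by term:
  Q(1)·log₂(Q(1)/P(1)) = 0.2234·log₂(0.2234/0.01) = 1.00118
  Q(2)·log₂(Q(2)/P(2)) = 0.3422·log₂(0.3422/0.1085) = 0.56707
  Q(3)·log₂(Q(3)/P(3)) = 0.4344·log₂(0.4344/0.8815) = -0.44349

D_KL(Q||P) = 1.00118 + 0.56707 - 0.44349 = 1.12476 ≈ 1.1248 bits

These are NOT equal (difference: 0.4495 bits). KL divergence is asymmetric: D_KL(P||Q) ≠ D_KL(Q||P) in general.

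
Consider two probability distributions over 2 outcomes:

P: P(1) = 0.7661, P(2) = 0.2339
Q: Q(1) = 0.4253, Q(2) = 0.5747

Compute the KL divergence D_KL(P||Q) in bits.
0.3471 bits

D_KL(P||Q) = Σ P(x) log₂(P(x)/Q(x))

Computing term by term:
  P(1)·log₂(P(1)/Q(1)) = 0.7661·log₂(0.7661/0.4253) = 0.65046
  P(2)·log₂(P(2)/Q(2)) = 0.2339·log₂(0.2339/0.5747) = -0.30335

D_KL(P||Q) = 0.65046 - 0.30335 = 0.34711 ≈ 0.3471 bits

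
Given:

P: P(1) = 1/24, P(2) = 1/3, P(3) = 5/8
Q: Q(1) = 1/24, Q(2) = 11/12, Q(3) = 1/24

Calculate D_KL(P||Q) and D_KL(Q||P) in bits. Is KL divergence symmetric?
D_KL(P||Q) = 1.9553 bits, D_KL(Q||P) = 1.1750 bits. No, KL divergence is not symmetric.

D_KL(P||Q) = Σ P(x) log₂(P(x)/Q(x))

Computing term by term:
  P(1)·log₂(P(1)/Q(1)) = (1/24)·log₂((1/24)/(1/24)) = 0.00000
  P(2)·log₂(P(2)/Q(2)) = (1/3)·log₂((1/3)/(11/12)) = -0.48648
  P(3)·log₂(P(3)/Q(3)) = (5/8)·log₂((5/8)/(1/24)) = 2.44181

D_KL(P||Q) = 0.00000 - 0.48648 + 2.44181 = 1.95533 ≈ 1.9553 bits

D_KL(Q||P) = Σ Q(x) log₂(Q(x)/P(x))

Computing term by term:
  Q(1)·log₂(Q(1)/P(1)) = (1/24)·log₂((1/24)/(1/24)) = 0.00000
  Q(2)·log₂(Q(2)/P(2)) = (11/12)·log₂((11/12)/(1/3)) = 1.33781
  Q(3)·log₂(Q(3)/P(3)) = (1/24)·log₂((1/24)/(5/8)) = -0.16279

D_KL(Q||P) = 0.00000 + 1.33781 - 0.16279 = 1.17502 ≈ 1.1750 bits

These are NOT equal (difference: 0.7803 bits). KL divergence is asymmetric: D_KL(P||Q) ≠ D_KL(Q||P) in general.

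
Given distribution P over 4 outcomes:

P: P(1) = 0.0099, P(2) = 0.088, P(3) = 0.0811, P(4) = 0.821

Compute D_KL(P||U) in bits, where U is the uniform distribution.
1.0980 bits

U(i) = 1/4 for all i

D_KL(P||U) = Σ P(x) log₂(P(x) / (1/4))
           = Σ P(x) log₂(P(x)) + log₂(4)
           = log₂(4) - H(P)

H(P) = -Σ P(x) log₂(P(x)):
  -P(1)·log₂(P(1)) = -(0.0099)·log₂(0.0099) = 0.06592
  -P(2)·log₂(P(2)) = -(0.088)·log₂(0.088) = 0.30856
  -P(3)·log₂(P(3)) = -(0.0811)·log₂(0.0811) = 0.29392
  -P(4)·log₂(P(4)) = -(0.821)·log₂(0.821) = 0.23361
H(P) = 0.06592 + 0.30856 + 0.29392 + 0.23361 = 0.90201 bits

log₂(4) = 2.00000 bits

D_KL(P||U) = 2.00000 - 0.90201 = 1.09799 ≈ 1.0980 bits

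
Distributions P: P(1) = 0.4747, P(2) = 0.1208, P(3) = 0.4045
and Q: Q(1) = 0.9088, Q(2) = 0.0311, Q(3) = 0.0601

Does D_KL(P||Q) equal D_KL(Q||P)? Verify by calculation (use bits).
D_KL(P||Q) = 0.9044 bits, D_KL(Q||P) = 0.6253 bits. No — D_KL(P||Q) ≠ D_KL(Q||P) for this pair.

D_KL(P||Q) = Σ P(x) log₂(P(x)/Q(x))

Computing term by term:
  P(1)·log₂(P(1)/Q(1)) = 0.4747·log₂(0.4747/0.9088) = -0.44477
  P(2)·log₂(P(2)/Q(2)) = 0.1208·log₂(0.1208/0.0311) = 0.23648
  P(3)·log₂(P(3)/Q(3)) = 0.4045·log₂(0.4045/0.0601) = 1.11266

D_KL(P||Q) = -0.44477 + 0.23648 + 1.11266 = 0.90437 ≈ 0.9044 bits

D_KL(Q||P) = Σ Q(x) log₂(Q(x)/P(x))

Computing term by term:
  Q(1)·log₂(Q(1)/P(1)) = 0.9088·log₂(0.9088/0.4747) = 0.85150
  Q(2)·log₂(Q(2)/P(2)) = 0.0311·log₂(0.0311/0.1208) = -0.06088
  Q(3)·log₂(Q(3)/P(3)) = 0.0601·log₂(0.0601/0.4045) = -0.16532

D_KL(Q||P) = 0.85150 - 0.06088 - 0.16532 = 0.62530 ≈ 0.6253 bits

These are NOT equal (difference: 0.2791 bits). KL divergence is asymmetric: D_KL(P||Q) ≠ D_KL(Q||P) in general.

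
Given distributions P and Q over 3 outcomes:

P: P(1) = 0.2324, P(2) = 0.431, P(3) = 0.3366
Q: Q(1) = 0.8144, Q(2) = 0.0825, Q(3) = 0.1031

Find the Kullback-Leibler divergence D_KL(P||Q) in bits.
1.1822 bits

D_KL(P||Q) = Σ P(x) log₂(P(x)/Q(x))

Computing term by term:
  P(1)·log₂(P(1)/Q(1)) = 0.2324·log₂(0.2324/0.8144) = -0.42044
  P(2)·log₂(P(2)/Q(2)) = 0.431·log₂(0.431/0.0825) = 1.02803
  P(3)·log₂(P(3)/Q(3)) = 0.3366·log₂(0.3366/0.1031) = 0.57457

D_KL(P||Q) = -0.42044 + 1.02803 + 0.57457 = 1.18216 ≈ 1.1822 bits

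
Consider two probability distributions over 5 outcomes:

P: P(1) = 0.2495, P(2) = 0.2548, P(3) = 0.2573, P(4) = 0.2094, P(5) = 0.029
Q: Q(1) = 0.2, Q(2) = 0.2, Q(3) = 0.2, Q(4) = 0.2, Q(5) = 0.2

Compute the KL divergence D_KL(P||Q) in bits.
0.1952 bits

D_KL(P||Q) = Σ P(x) log₂(P(x)/Q(x))

Computing term by term:
  P(1)·log₂(P(1)/Q(1)) = 0.2495·log₂(0.2495/0.2) = 0.07960
  P(2)·log₂(P(2)/Q(2)) = 0.2548·log₂(0.2548/0.2) = 0.08902
  P(3)·log₂(P(3)/Q(3)) = 0.2573·log₂(0.2573/0.2) = 0.09352
  P(4)·log₂(P(4)/Q(4)) = 0.2094·log₂(0.2094/0.2) = 0.01388
  P(5)·log₂(P(5)/Q(5)) = 0.029·log₂(0.029/0.2) = -0.08079

D_KL(P||Q) = 0.07960 + 0.08902 + 0.09352 + 0.01388 - 0.08079 = 0.19523 ≈ 0.1952 bits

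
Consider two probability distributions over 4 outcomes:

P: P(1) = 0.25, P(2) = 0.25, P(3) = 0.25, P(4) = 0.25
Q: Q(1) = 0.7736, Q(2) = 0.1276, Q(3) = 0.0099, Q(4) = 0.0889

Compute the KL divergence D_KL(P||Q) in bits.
1.3727 bits

D_KL(P||Q) = Σ P(x) log₂(P(x)/Q(x))

Computing term by term:
  P(1)·log₂(P(1)/Q(1)) = 0.25·log₂(0.25/0.7736) = -0.40741
  P(2)·log₂(P(2)/Q(2)) = 0.25·log₂(0.25/0.1276) = 0.24257
  P(3)·log₂(P(3)/Q(3)) = 0.25·log₂(0.25/0.0099) = 1.16459
  P(4)·log₂(P(4)/Q(4)) = 0.25·log₂(0.25/0.0889) = 0.37292

D_KL(P||Q) = -0.40741 + 0.24257 + 1.16459 + 0.37292 = 1.37267 ≈ 1.3727 bits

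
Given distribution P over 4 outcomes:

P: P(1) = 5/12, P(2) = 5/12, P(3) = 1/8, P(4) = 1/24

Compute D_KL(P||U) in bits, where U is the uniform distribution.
0.3814 bits

U(i) = 1/4 for all i

D_KL(P||U) = Σ P(x) log₂(P(x) / (1/4))
           = Σ P(x) log₂(P(x)) + log₂(4)
           = log₂(4) - H(P)

H(P) = -Σ P(x) log₂(P(x)):
  -P(1)·log₂(P(1)) = -(5/12)·log₂(5/12) = 0.52626
  -P(2)·log₂(P(2)) = -(5/12)·log₂(5/12) = 0.52626
  -P(3)·log₂(P(3)) = -(1/8)·log₂(1/8) = 0.37500
  -P(4)·log₂(P(4)) = -(1/24)·log₂(1/24) = 0.19104
H(P) = 0.52626 + 0.52626 + 0.37500 + 0.19104 = 1.61856 bits

log₂(4) = 2.00000 bits

D_KL(P||U) = 2.00000 - 1.61856 = 0.38144 ≈ 0.3814 bits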